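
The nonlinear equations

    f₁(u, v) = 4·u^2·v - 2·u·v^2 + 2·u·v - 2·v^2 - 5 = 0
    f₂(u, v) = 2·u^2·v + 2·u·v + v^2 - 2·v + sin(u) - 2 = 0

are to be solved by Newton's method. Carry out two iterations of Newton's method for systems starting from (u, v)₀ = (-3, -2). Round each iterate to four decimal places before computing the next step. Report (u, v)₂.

At (-3, -2): F = (-49.0000, -18.141120).
Jacobian J = [[8·u·v - 2·v^2 + 2·v, 4·u^2 - 4·u·v + 2·u - 4·v], [4·u·v + 2·v + cos(u), 2·u^2 + 2·u + 2·v - 2]].
At the point, J = [[36.0000, 14.0000], [19.010008, 6.0000]] (det J = -50.140105).
Solving J·Δ = −F gives Δ = (-0.7982, 5.5526).
Then the next iterate is (u, v)₁ = (-3.7982, 3.5526).
Round to (-3.7982, 3.5526) and repeat: F = (243.648832, 79.641141), J = [[-126.084616, 89.872434], [-47.660809, 26.361446]].
Δ = (0.7655, -1.6371), so (u, v)₂ = (-3.0327, 1.9155).

(-3.0327, 1.9155)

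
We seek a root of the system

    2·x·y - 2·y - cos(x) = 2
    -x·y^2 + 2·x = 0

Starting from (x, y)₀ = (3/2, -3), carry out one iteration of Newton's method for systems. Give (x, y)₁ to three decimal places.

(0.576, -2.552)

At (3/2, -3): F = (-5.07074, -10.500).
Jacobian J = [[2·y + sin(x), 2·x - 2], [-y^2 + 2, -2·x·y]].
At the point, J = [[-5.00251, 1.000], [-7.000, 9.000]] (det J = -38.02255).
Solving J·Δ = −F gives Δ = (-0.924, 0.448).
Then the next iterate is (x, y)₁ = (0.576, -2.552).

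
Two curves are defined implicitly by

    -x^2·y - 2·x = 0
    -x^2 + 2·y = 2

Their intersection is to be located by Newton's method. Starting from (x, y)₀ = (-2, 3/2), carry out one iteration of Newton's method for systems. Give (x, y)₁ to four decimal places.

At (-2, 3/2): F = (-2.0000, -3.0000).
Jacobian J = [[-2·x·y - 2, -x^2], [-2·x, 2]].
At the point, J = [[4.0000, -4.0000], [4.0000, 2.0000]] (det J = 24.0000).
Solving J·Δ = −F gives Δ = (0.6667, 0.1667).
Then the next iterate is (x, y)₁ = (-1.3333, 1.6667).

(-1.3333, 1.6667)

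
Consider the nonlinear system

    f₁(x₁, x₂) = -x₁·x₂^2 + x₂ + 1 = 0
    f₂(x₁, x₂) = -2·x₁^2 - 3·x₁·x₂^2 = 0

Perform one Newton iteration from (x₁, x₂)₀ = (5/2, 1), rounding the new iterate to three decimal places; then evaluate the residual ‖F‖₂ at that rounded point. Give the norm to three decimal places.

At (5/2, 1): F = (-0.500, -20.000).
Jacobian J = [[-x₂^2, -2·x₁·x₂ + 1], [-4·x₁ - 3·x₂^2, -6·x₁·x₂]].
At the point, J = [[-1.000, -4.000], [-13.000, -15.000]] (det J = -37.000).
Solving J·Δ = −F gives Δ = (-1.959, 0.365).
Then the next iterate is (x₁, x₂)₁ = (0.541, 1.365).
Re-evaluating at (0.541, 1.365): F = (1.35700, -3.60938), so ‖F‖₂ = 3.856.

3.856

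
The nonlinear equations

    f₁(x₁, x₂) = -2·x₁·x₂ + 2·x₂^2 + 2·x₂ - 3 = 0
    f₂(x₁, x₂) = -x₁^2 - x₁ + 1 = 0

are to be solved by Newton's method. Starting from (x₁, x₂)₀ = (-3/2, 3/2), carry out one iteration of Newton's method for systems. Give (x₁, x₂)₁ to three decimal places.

(-1.625, 0.648)

At (-3/2, 3/2): F = (9.000, 0.250).
Jacobian J = [[-2·x₂, -2·x₁ + 4·x₂ + 2], [-2·x₁ - 1, 0]].
At the point, J = [[-3.000, 11.000], [2.000, 0.000]] (det J = -22.000).
Solving J·Δ = −F gives Δ = (-0.125, -0.852).
Then the next iterate is (x₁, x₂)₁ = (-1.625, 0.648).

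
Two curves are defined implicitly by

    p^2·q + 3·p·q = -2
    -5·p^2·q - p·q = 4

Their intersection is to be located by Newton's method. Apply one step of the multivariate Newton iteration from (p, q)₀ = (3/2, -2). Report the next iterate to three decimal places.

(1.524, -0.254)

At (3/2, -2): F = (-11.500, 21.500).
Jacobian J = [[2·p·q + 3·q, p^2 + 3·p], [-10·p·q - q, -5·p^2 - p]].
At the point, J = [[-12.000, 6.750], [32.000, -12.750]] (det J = -63.000).
Solving J·Δ = −F gives Δ = (0.024, 1.746).
Then the next iterate is (p, q)₁ = (1.524, -0.254).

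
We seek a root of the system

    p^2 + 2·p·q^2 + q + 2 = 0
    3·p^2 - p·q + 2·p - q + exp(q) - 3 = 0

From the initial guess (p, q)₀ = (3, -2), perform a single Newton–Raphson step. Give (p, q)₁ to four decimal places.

(1.3413, -1.5749)

At (3, -2): F = (33.0000, 38.135335).
Jacobian J = [[2·p + 2·q^2, 4·p·q + 1], [6·p - q + 2, -p + exp(q) - 1]].
At the point, J = [[14.0000, -23.0000], [22.0000, -3.864665]] (det J = 451.894694).
Solving J·Δ = −F gives Δ = (-1.6587, 0.4251).
Then the next iterate is (p, q)₁ = (1.3413, -1.5749).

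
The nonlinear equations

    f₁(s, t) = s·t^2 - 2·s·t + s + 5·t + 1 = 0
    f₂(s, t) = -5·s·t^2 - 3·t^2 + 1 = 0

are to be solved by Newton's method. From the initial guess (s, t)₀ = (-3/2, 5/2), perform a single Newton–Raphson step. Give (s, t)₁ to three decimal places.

At (-3/2, 5/2): F = (10.125, 29.125).
Jacobian J = [[t^2 - 2·t + 1, 2·s·t - 2·s + 5], [-5·t^2, -10·s·t - 6·t]].
At the point, J = [[2.250, 0.500], [-31.250, 22.500]] (det J = 66.250).
Solving J·Δ = −F gives Δ = (-3.219, -5.765).
Then the next iterate is (s, t)₁ = (-4.719, -3.265).

(-4.719, -3.265)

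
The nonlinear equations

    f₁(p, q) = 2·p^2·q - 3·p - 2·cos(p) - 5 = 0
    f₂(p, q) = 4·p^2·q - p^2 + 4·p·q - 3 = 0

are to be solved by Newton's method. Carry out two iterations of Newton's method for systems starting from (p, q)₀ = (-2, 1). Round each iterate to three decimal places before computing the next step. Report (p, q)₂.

(-1.712, -26.400)

At (-2, 1): F = (9.83229, 1.000).
Jacobian J = [[4·p·q + 2·sin(p) - 3, 2·p^2], [8·p·q - 2·p + 4·q, 4·p^2 + 4·p]].
At the point, J = [[-12.81859, 8.000], [-8.000, 8.000]] (det J = -38.54876).
Solving J·Δ = −F gives Δ = (1.833, 1.708).
Then the next iterate is (p, q)₁ = (-0.167, 2.708).
Round to (-0.167, 2.708) and repeat: F = (-6.32013, -4.53474), J = [[-5.14139, 0.05578], [7.54811, -0.55644]].
Δ = (-1.545, -29.108), so (p, q)₂ = (-1.712, -26.400).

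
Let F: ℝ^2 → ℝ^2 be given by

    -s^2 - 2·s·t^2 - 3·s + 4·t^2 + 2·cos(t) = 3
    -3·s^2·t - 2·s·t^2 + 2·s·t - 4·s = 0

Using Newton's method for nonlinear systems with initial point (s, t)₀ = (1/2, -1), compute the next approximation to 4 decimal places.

At (1/2, -1): F = (-0.669395, -3.2500).
Jacobian J = [[-2·s - 2·t^2 - 3, -4·s·t + 8·t - 2·sin(t)], [-6·s·t - 2·t^2 + 2·t - 4, -3·s^2 - 4·s·t + 2·s]].
At the point, J = [[-6.0000, -4.317058], [-5.0000, 2.2500]] (det J = -35.085290).
Solving J·Δ = −F gives Δ = (-0.4428, 0.4604).
Then the next iterate is (s, t)₁ = (0.0572, -0.5396).

(0.0572, -0.5396)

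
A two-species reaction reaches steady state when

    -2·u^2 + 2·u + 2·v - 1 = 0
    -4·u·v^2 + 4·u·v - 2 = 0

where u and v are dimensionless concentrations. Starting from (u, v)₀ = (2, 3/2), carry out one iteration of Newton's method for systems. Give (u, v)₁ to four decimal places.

(1.5294, 1.0882)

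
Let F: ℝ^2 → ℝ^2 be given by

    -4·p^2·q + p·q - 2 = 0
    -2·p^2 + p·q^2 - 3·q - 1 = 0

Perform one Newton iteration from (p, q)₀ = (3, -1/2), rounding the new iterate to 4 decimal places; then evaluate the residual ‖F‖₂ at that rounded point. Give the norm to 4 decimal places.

4.8364

At (3, -1/2): F = (14.5000, -16.7500).
Jacobian J = [[-8·p·q + q, -4·p^2 + p], [-4·p + q^2, 2·p·q - 3]].
At the point, J = [[11.5000, -33.0000], [-11.7500, -6.0000]] (det J = -456.7500).
Solving J·Δ = −F gives Δ = (-1.4007, -0.0487).
Then the next iterate is (p, q)₁ = (1.5993, -0.5487).
Re-evaluating at (1.5993, -0.5487): F = (2.736237, -3.987917), so ‖F‖₂ = 4.8364.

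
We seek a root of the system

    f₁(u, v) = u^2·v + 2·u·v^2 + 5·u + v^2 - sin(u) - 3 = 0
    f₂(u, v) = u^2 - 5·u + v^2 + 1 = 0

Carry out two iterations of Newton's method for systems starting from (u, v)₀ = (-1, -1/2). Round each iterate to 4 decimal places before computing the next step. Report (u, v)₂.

At (-1, -1/2): F = (-7.908529, 7.2500).
Jacobian J = [[2·u·v + 2·v^2 - cos(u) + 5, u^2 + 4·u·v + 2·v], [2·u - 5, 2·v]].
At the point, J = [[5.959698, 2.0000], [-7.0000, -1.0000]] (det J = 8.040302).
Solving J·Δ = −F gives Δ = (0.8198, 1.5114).
Then the next iterate is (u, v)₁ = (-0.1802, 1.0114).
Round to (-0.1802, 1.0114) and repeat: F = (-3.034665, 2.956402), J = [[5.697543, 1.326255], [-5.3604, 2.0228]].
Δ = (0.5398, -0.0310), so (u, v)₂ = (0.3596, 0.9804).

(0.3596, 0.9804)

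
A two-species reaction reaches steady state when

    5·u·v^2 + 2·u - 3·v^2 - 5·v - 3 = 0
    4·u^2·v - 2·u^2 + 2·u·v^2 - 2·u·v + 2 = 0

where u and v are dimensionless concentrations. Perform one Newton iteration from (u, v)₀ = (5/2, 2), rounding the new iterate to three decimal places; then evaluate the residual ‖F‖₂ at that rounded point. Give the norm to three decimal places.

14.084

At (5/2, 2): F = (30.000, 49.500).
Jacobian J = [[5·v^2 + 2, 10·u·v - 6·v - 5], [8·u·v - 4·u + 2·v^2 - 2·v, 4·u^2 + 4·u·v - 2·u]].
At the point, J = [[22.000, 33.000], [34.000, 40.000]] (det J = -242.000).
Solving J·Δ = −F gives Δ = (-1.791, 0.285).
Then the next iterate is (u, v)₁ = (0.709, 2.285).
Re-evaluating at (0.709, 2.285): F = (-10.16143, 9.75271), so ‖F‖₂ = 14.084.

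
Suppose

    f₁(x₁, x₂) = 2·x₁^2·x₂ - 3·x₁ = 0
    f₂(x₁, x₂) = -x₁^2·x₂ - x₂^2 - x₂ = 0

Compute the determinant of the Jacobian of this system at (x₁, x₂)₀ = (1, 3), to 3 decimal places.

J = [[4·x₁·x₂ - 3, 2·x₁^2], [-2·x₁·x₂, -x₁^2 - 2·x₂ - 1]].
At the point, J = [[9.000, 2.000], [-6.000, -8.000]].
det J = -60.000.

-60.000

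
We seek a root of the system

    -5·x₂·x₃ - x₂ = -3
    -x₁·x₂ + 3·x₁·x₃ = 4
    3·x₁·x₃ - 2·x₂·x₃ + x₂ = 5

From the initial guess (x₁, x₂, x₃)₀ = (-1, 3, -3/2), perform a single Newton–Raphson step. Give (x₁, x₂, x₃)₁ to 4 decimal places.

(-1.3333, 8.0000, 2.1667)

At (-1, 3, -3/2): F = (22.5000, 3.5000, 11.5000).
Jacobian J = [[0, -5·x₃ - 1, -5·x₂], [-x₂ + 3·x₃, -x₁, 3·x₁], [3·x₃, -2·x₃ + 1, 3·x₁ - 2·x₂]].
At the point, J = [[0.0000, 6.5000, -15.0000], [-7.5000, 1.0000, -3.0000], [-4.5000, 4.0000, -9.0000]] (det J = 31.5000).
Solving J·Δ = −F gives Δ = (-0.3333, 5.0000, 3.6667).
Then the next iterate is (x₁, x₂, x₃)₁ = (-1.3333, 8.0000, 2.1667).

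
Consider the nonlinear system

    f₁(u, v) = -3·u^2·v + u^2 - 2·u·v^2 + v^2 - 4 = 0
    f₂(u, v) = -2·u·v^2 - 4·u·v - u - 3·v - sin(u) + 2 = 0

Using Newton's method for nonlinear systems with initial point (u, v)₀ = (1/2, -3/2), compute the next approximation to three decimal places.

At (1/2, -3/2): F = (-2.625, 6.27057).
Jacobian J = [[-6·u·v + 2·u - 2·v^2, -3·u^2 - 4·u·v + 2·v], [-2·v^2 - 4·v - cos(u) - 1, -4·u·v - 4·u - 3]].
At the point, J = [[1.000, -0.750], [-0.37758, -2.000]] (det J = -2.28319).
Solving J·Δ = −F gives Δ = (4.359, 2.312).
Then the next iterate is (u, v)₁ = (4.859, 0.812).

(4.859, 0.812)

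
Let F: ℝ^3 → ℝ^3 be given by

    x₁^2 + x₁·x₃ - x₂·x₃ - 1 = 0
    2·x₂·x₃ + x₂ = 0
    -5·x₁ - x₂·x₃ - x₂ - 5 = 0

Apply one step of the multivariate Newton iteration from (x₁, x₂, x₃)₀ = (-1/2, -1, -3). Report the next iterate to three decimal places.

(-0.872, -1.279, 0.198)

At (-1/2, -1, -3): F = (-2.250, 5.000, -4.500).
Jacobian J = [[2·x₁ + x₃, -x₃, x₁ - x₂], [0, 2·x₃ + 1, 2·x₂], [-5, -x₃ - 1, -x₂]].
At the point, J = [[-4.000, 3.000, 0.500], [0.000, -5.000, -2.000], [-5.000, 2.000, 1.000]] (det J = 21.500).
Solving J·Δ = −F gives Δ = (-0.372, -0.279, 3.198).
Then the next iterate is (x₁, x₂, x₃)₁ = (-0.872, -1.279, 0.198).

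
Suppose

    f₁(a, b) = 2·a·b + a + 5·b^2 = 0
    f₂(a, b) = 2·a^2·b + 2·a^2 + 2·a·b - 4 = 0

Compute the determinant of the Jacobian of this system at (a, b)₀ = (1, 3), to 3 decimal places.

J = [[2·b + 1, 2·a + 10·b], [4·a·b + 4·a + 2·b, 2·a^2 + 2·a]].
At the point, J = [[7.000, 32.000], [22.000, 4.000]].
det J = -676.000.

-676.000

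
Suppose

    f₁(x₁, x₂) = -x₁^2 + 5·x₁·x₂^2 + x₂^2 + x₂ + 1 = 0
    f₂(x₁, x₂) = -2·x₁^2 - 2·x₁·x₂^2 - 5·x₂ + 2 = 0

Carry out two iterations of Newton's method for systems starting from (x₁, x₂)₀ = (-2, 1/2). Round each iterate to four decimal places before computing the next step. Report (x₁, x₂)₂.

(2.3151, 3.7727)

At (-2, 1/2): F = (-4.7500, -7.5000).
Jacobian J = [[-2·x₁ + 5·x₂^2, 10·x₁·x₂ + 2·x₂ + 1], [-4·x₁ - 2·x₂^2, -4·x₁·x₂ - 5]].
At the point, J = [[5.2500, -8.0000], [7.5000, -1.0000]] (det J = 54.7500).
Solving J·Δ = −F gives Δ = (1.0091, 0.0685).
Then the next iterate is (x₁, x₂)₁ = (-0.9909, 0.5685).
Round to (-0.9909, 0.5685) and repeat: F = (-0.691447, -2.165763), J = [[3.597761, -3.496267], [3.317216, -2.746693]].
Δ = (3.3060, 3.2042), so (x₁, x₂)₂ = (2.3151, 3.7727).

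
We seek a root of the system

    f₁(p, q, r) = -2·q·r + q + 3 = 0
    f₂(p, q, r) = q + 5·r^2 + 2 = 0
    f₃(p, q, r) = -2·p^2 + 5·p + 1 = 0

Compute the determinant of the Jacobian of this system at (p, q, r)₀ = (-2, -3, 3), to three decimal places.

J = [[0, -2·r + 1, -2·q], [0, 1, 10·r], [-4·p + 5, 0, 0]].
At the point, J = [[0.000, -5.000, 6.000], [0.000, 1.000, 30.000], [13.000, 0.000, 0.000]].
det J = -2028.000.

-2028.000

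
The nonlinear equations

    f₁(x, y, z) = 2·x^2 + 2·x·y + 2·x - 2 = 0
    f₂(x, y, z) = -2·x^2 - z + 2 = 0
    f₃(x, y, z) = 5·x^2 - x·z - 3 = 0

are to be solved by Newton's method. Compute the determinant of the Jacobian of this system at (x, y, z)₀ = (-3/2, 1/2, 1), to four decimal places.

J = [[4·x + 2·y + 2, 2·x, 0], [-4·x, 0, -1], [10·x - z, 0, -x]].
At the point, J = [[-3.0000, -3.0000, 0.0000], [6.0000, 0.0000, -1.0000], [-16.0000, 0.0000, 1.5000]].
det J = -21.0000.

-21.0000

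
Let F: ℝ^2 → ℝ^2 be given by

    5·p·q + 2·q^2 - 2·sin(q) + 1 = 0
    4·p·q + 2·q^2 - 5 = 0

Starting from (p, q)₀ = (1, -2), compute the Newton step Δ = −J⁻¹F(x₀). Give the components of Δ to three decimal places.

(0.623, -2.496)

At (1, -2): F = (0.81859, -5.000).
Jacobian J = [[5·q, 5·p + 4·q - 2·cos(q)], [4·q, 4·p + 4·q]].
At the point, J = [[-10.000, -2.16771], [-8.000, -4.000]] (det J = 22.65835).
Solving J·Δ = −F gives Δ = (0.623, -2.496).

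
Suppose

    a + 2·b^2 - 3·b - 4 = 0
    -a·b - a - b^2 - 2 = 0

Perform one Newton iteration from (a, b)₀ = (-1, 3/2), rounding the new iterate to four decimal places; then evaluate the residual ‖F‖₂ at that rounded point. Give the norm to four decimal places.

13.4338

At (-1, 3/2): F = (-5.0000, -1.7500).
Jacobian J = [[1, 4·b - 3], [-b - 1, -a - 2·b]].
At the point, J = [[1.0000, 3.0000], [-2.5000, -2.0000]] (det J = 5.5000).
Solving J·Δ = −F gives Δ = (-2.7727, 2.5909).
Then the next iterate is (a, b)₁ = (-3.7727, 4.0909).
Re-evaluating at (-3.7727, 4.0909): F = (13.425526, 0.470976), so ‖F‖₂ = 13.4338.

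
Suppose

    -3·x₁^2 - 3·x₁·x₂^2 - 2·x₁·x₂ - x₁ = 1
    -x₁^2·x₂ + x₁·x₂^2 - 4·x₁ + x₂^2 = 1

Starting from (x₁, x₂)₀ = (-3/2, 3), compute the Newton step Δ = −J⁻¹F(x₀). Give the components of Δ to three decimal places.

At (-3/2, 3): F = (43.250, -6.250).
Jacobian J = [[-6·x₁ - 3·x₂^2 - 2·x₂ - 1, -6·x₁·x₂ - 2·x₁], [-2·x₁·x₂ + x₂^2 - 4, -x₁^2 + 2·x₁·x₂ + 2·x₂]].
At the point, J = [[-25.000, 30.000], [14.000, -5.250]] (det J = -288.750).
Solving J·Δ = −F gives Δ = (-0.137, -1.556).

(-0.137, -1.556)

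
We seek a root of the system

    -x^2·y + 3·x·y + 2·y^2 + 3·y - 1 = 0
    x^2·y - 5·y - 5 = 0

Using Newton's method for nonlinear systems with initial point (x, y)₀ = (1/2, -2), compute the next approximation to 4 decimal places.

(-1.5870, -0.1739)

At (1/2, -2): F = (-1.5000, 4.5000).
Jacobian J = [[-2·x·y + 3·y, -x^2 + 3·x + 4·y + 3], [2·x·y, x^2 - 5]].
At the point, J = [[-4.0000, -3.7500], [-2.0000, -4.7500]] (det J = 11.5000).
Solving J·Δ = −F gives Δ = (-2.0870, 1.8261).
Then the next iterate is (x, y)₁ = (-1.5870, -0.1739).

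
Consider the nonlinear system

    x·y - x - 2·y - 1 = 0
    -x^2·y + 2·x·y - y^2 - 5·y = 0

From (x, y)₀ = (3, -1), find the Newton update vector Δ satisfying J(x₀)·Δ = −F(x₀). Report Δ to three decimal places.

At (3, -1): F = (-5.000, 7.000).
Jacobian J = [[y - 1, x - 2], [-2·x·y + 2·y, -x^2 + 2·x - 2·y - 5]].
At the point, J = [[-2.000, 1.000], [4.000, -6.000]] (det J = 8.000).
Solving J·Δ = −F gives Δ = (-2.875, -0.750).

(-2.875, -0.750)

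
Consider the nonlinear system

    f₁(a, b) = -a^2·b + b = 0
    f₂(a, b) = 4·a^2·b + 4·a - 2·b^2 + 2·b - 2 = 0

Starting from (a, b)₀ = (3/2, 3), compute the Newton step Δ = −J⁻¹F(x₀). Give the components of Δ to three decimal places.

(-0.466, 0.356)

At (3/2, 3): F = (-3.750, 19.000).
Jacobian J = [[-2·a·b, -a^2 + 1], [8·a·b + 4, 4·a^2 - 4·b + 2]].
At the point, J = [[-9.000, -1.250], [40.000, -1.000]] (det J = 59.000).
Solving J·Δ = −F gives Δ = (-0.466, 0.356).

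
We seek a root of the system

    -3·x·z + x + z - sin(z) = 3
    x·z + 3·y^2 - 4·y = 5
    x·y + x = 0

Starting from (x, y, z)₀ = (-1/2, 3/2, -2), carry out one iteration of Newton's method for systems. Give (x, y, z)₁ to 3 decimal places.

At (-1/2, 3/2, -2): F = (-7.59070, -3.250, -1.250).
Jacobian J = [[-3·z + 1, 0, -3·x - cos(z) + 1], [z, 6·y - 4, x], [y + 1, x, 0]].
At the point, J = [[7.000, 0.000, 2.91615], [-2.000, 5.000, -0.500], [2.500, -0.500, 0.000]] (det J = -35.28569).
Solving J·Δ = −F gives Δ = (0.705, 1.023, 0.912).
Then the next iterate is (x, y, z)₁ = (0.205, 2.523, -1.088).

(0.205, 2.523, -1.088)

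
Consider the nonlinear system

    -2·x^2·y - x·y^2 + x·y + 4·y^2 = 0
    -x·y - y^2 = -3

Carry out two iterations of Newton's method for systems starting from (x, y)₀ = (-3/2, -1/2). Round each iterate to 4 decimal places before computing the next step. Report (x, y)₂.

(0.6995, -6.3655)

At (-3/2, -1/2): F = (4.3750, 2.0000).
Jacobian J = [[-4·x·y - y^2 + y, -2·x^2 - 2·x·y + x + 8·y], [-y, -x - 2·y]].
At the point, J = [[-3.7500, -11.5000], [0.5000, 2.5000]] (det J = -3.6250).
Solving J·Δ = −F gives Δ = (9.3621, -2.6724).
Then the next iterate is (x, y)₁ = (7.8621, -3.1724).
Round to (7.8621, -3.1724) and repeat: F = (328.378318, 17.877604), J = [[86.530382, -91.258881], [3.1724, -1.5173]].
Δ = (-7.1626, -3.1931), so (x, y)₂ = (0.6995, -6.3655).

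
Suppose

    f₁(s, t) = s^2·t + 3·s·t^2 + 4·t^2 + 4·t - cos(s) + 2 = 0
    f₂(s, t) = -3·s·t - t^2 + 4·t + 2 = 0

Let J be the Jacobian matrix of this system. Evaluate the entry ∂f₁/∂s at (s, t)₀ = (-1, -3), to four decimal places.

∂f₁/∂s = 2·s·t + 3·t^2 + sin(s).
At (-1, -3) this is 32.1585.

32.1585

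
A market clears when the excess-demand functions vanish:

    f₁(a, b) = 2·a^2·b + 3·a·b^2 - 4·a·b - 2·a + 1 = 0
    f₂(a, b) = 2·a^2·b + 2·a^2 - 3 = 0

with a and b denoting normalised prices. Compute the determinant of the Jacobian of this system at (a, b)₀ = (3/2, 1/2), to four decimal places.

J = [[4·a·b + 3·b^2 - 4·b - 2, 2·a^2 + 6·a·b - 4·a], [4·a·b + 4·a, 2·a^2]].
At the point, J = [[-0.2500, 3.0000], [9.0000, 4.5000]].
det J = -28.1250.

-28.1250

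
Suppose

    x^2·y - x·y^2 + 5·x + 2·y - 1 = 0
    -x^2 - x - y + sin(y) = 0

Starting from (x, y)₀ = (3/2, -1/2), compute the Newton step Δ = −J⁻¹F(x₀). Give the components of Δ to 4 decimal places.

(-0.9271, -0.1716)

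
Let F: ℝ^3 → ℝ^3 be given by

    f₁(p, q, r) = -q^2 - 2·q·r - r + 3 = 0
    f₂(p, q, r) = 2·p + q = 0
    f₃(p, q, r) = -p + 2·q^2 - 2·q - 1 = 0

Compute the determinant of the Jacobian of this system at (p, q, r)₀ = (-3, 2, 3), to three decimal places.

J = [[0, -2·q - 2·r, -2·q - 1], [2, 1, 0], [-1, 4·q - 2, 0]].
At the point, J = [[0.000, -10.000, -5.000], [2.000, 1.000, 0.000], [-1.000, 6.000, 0.000]].
det J = -65.000.

-65.000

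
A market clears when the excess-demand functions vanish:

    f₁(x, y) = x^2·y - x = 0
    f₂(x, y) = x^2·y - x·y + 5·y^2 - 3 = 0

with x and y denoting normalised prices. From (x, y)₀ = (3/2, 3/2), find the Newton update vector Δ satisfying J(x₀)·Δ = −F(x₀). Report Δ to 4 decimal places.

(-0.1744, -0.5620)

At (3/2, 3/2): F = (1.8750, 9.3750).
Jacobian J = [[2·x·y - 1, x^2], [2·x·y - y, x^2 - x + 10·y]].
At the point, J = [[3.5000, 2.2500], [3.0000, 15.7500]] (det J = 48.3750).
Solving J·Δ = −F gives Δ = (-0.1744, -0.5620).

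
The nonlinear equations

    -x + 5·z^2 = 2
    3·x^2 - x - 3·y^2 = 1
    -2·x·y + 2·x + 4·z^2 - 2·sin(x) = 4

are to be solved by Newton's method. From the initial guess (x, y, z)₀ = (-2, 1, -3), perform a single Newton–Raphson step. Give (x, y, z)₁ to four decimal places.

(-1.3624, 1.2852, -1.5213)

At (-2, 1, -3): F = (45.0000, 10.0000, 33.818595).
Jacobian J = [[-1, 0, 10·z], [6·x - 1, -6·y, 0], [-2·y - 2·cos(x) + 2, -2·x, 8·z]].
At the point, J = [[-1.0000, 0.0000, -30.0000], [-13.0000, -6.0000, 0.0000], [0.832294, 4.0000, -24.0000]] (det J = 1266.187139).
Solving J·Δ = −F gives Δ = (0.6376, 0.2852, 1.4787).
Then the next iterate is (x, y, z)₁ = (-1.3624, 1.2852, -1.5213).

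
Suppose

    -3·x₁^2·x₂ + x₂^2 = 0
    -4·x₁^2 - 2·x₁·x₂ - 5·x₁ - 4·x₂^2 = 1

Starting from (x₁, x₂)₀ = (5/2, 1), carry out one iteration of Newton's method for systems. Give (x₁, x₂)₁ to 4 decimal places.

(0.3042, 1.9067)

At (5/2, 1): F = (-17.7500, -47.5000).
Jacobian J = [[-6·x₁·x₂, -3·x₁^2 + 2·x₂], [-8·x₁ - 2·x₂ - 5, -2·x₁ - 8·x₂]].
At the point, J = [[-15.0000, -16.7500], [-27.0000, -13.0000]] (det J = -257.2500).
Solving J·Δ = −F gives Δ = (-2.1958, 0.9067).
Then the next iterate is (x₁, x₂)₁ = (0.3042, 1.9067).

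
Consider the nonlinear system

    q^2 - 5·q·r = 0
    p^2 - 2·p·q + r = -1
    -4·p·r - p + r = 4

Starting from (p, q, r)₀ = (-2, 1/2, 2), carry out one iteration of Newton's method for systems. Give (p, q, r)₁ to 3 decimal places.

At (-2, 1/2, 2): F = (-4.750, 9.000, 16.000).
Jacobian J = [[0, 2·q - 5·r, -5·q], [2·p - 2·q, -2·p, 1], [-4·r - 1, 0, -4·p + 1]].
At the point, J = [[0.000, -9.000, -2.500], [-5.000, 4.000, 1.000], [-9.000, 0.000, 9.000]] (det J = -414.000).
Solving J·Δ = −F gives Δ = (1.386, -0.419, -0.391).
Then the next iterate is (p, q, r)₁ = (-0.614, 0.081, 1.609).

(-0.614, 0.081, 1.609)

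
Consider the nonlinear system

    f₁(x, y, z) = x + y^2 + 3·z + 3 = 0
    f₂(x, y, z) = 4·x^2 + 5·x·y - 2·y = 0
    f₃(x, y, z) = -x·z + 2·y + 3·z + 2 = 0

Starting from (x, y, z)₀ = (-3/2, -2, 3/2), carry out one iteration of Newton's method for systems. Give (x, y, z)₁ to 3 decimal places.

At (-3/2, -2, 3/2): F = (10.000, 28.000, 4.750).
Jacobian J = [[1, 2·y, 3], [8·x + 5·y, 5·x - 2, 0], [-z, 2, -x + 3]].
At the point, J = [[1.000, -4.000, 3.000], [-22.000, -9.500, 0.000], [-1.500, 2.000, 4.500]] (det J = -613.500).
Solving J·Δ = −F gives Δ = (0.619, 1.513, -1.522).
Then the next iterate is (x, y, z)₁ = (-0.881, -0.487, -0.022).

(-0.881, -0.487, -0.022)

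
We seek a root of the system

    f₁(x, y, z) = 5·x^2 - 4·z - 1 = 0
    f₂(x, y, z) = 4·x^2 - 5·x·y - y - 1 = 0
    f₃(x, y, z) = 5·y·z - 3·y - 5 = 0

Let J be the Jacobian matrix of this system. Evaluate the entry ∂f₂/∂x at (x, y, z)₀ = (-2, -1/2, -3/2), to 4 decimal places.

-13.5000

∂f₂/∂x = 8·x - 5·y.
At (-2, -1/2, -3/2) this is -13.5000.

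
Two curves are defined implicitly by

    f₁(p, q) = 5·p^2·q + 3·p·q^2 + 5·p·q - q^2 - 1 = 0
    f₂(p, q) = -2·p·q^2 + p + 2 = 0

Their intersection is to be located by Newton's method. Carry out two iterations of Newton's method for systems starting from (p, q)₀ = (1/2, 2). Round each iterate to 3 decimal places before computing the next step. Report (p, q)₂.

At (1/2, 2): F = (8.500, -1.500).
Jacobian J = [[10·p·q + 3·q^2 + 5·q, 5·p^2 + 6·p·q + 5·p - 2·q], [-2·q^2 + 1, -4·p·q]].
At the point, J = [[32.000, 5.750], [-7.000, -4.000]] (det J = -87.750).
Solving J·Δ = −F gives Δ = (-0.289, 0.131).
Then the next iterate is (p, q)₁ = (0.211, 2.131).
Round to (0.211, 2.131) and repeat: F = (0.05597, 0.29463), J = [[28.77489, -0.28655], [-8.08232, -1.79856]].
Δ = (0.000, 0.165), so (p, q)₂ = (0.211, 2.296).

(0.211, 2.296)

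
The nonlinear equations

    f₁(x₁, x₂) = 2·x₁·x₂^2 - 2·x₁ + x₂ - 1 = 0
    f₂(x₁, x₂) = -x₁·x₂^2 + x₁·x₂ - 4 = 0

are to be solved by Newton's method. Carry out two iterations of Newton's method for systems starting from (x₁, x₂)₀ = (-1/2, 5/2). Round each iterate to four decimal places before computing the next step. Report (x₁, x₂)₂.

(0.2000, 8.0773)

At (-1/2, 5/2): F = (-3.7500, -2.1250).
Jacobian J = [[2·x₂^2 - 2, 4·x₁·x₂ + 1], [-x₂^2 + x₂, -2·x₁·x₂ + x₁]].
At the point, J = [[10.5000, -4.0000], [-3.7500, 2.0000]] (det J = 6.0000).
Solving J·Δ = −F gives Δ = (2.6667, 6.0625).
Then the next iterate is (x₁, x₂)₁ = (2.1667, 8.5625).
Round to (2.1667, 8.5625) and repeat: F = (320.938415, -144.302289), J = [[144.632812, 75.209475], [-64.753906, -34.938038]].
Δ = (-1.9667, -0.4852), so (x₁, x₂)₂ = (0.2000, 8.0773).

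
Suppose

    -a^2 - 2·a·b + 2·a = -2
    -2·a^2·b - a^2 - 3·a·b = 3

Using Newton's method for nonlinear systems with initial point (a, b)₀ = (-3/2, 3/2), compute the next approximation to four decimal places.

At (-3/2, 3/2): F = (1.2500, -5.2500).
Jacobian J = [[-2·a - 2·b + 2, -2·a], [-4·a·b - 2·a - 3·b, -2·a^2 - 3·a]].
At the point, J = [[2.0000, 3.0000], [7.5000, 0.0000]] (det J = -22.5000).
Solving J·Δ = −F gives Δ = (0.7000, -0.8833).
Then the next iterate is (a, b)₁ = (-0.8000, 0.6167).

(-0.8000, 0.6167)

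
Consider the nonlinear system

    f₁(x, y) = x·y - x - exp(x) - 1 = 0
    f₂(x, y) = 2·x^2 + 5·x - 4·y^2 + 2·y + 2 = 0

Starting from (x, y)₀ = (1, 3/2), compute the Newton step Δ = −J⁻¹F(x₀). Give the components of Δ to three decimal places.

At (1, 3/2): F = (-3.21828, 3.000).
Jacobian J = [[y - exp(x) - 1, x], [4·x + 5, -8·y + 2]].
At the point, J = [[-2.21828, 1.000], [9.000, -10.000]] (det J = 13.18282).
Solving J·Δ = −F gives Δ = (-2.214, -1.692).

(-2.214, -1.692)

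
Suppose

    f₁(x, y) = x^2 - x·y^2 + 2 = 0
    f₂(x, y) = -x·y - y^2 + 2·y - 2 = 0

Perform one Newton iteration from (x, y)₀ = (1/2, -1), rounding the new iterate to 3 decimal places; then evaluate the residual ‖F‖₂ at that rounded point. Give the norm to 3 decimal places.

At (1/2, -1): F = (1.750, -4.500).
Jacobian J = [[2·x - y^2, -2·x·y], [-y, -x - 2·y + 2]].
At the point, J = [[0.000, 1.000], [1.000, 3.500]] (det J = -1.000).
Solving J·Δ = −F gives Δ = (10.625, -1.750).
Then the next iterate is (x, y)₁ = (11.125, -2.750).
Re-evaluating at (11.125, -2.750): F = (41.63281, 15.53125), so ‖F‖₂ = 44.435.

44.435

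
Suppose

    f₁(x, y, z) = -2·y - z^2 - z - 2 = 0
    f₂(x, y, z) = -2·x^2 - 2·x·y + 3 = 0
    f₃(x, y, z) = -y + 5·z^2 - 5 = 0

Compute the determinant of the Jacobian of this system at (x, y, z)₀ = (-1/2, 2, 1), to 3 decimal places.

J = [[0, -2, -2·z - 1], [-4·x - 2·y, -2·x, 0], [0, -1, 10·z]].
At the point, J = [[0.000, -2.000, -3.000], [-2.000, 1.000, 0.000], [0.000, -1.000, 10.000]].
det J = -46.000.

-46.000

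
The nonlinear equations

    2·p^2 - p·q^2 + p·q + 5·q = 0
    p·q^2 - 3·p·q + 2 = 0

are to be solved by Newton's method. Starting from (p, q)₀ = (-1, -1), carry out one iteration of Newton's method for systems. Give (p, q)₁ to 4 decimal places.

(-1.0263, -0.5789)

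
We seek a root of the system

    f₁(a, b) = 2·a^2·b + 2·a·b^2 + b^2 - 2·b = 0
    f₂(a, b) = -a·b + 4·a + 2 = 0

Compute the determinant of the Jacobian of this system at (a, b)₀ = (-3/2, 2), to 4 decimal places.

J = [[4·a·b + 2·b^2, 2·a^2 + 4·a·b + 2·b - 2], [-b + 4, -a]].
At the point, J = [[-4.0000, -5.5000], [2.0000, 1.5000]].
det J = 5.0000.

5.0000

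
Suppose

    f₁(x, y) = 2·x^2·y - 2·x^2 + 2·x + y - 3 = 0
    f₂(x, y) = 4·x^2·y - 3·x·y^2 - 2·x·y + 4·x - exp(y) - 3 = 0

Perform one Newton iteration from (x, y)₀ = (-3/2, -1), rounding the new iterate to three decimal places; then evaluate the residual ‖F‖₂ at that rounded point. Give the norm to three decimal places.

At (-3/2, -1): F = (-16.000, -16.86788).
Jacobian J = [[4·x·y - 4·x + 2, 2·x^2 + 1], [8·x·y - 3·y^2 - 2·y + 4, 4·x^2 - 6·x·y - 2·x - exp(y)]].
At the point, J = [[14.000, 5.500], [15.000, 2.63212]] (det J = -45.65031).
Solving J·Δ = −F gives Δ = (1.110, 0.084).
Then the next iterate is (x, y)₁ = (-0.390, -0.916).
Re-evaluating at (-0.390, -0.916): F = (-5.27885, -5.25020), so ‖F‖₂ = 7.445.

7.445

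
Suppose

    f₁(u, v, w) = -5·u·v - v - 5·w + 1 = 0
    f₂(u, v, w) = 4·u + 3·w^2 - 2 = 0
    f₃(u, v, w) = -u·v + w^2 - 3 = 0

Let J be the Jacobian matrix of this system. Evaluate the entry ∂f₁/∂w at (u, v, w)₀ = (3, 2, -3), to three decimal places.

-5.000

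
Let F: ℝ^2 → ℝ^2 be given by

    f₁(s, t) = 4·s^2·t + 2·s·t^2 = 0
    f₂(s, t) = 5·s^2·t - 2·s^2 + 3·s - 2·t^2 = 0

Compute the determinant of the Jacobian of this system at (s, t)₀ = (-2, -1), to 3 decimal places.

-312.000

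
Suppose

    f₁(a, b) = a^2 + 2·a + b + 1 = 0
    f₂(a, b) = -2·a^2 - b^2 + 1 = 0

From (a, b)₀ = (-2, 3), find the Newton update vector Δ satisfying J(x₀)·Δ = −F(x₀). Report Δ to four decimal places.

(2.0000, 0.0000)

At (-2, 3): F = (4.0000, -16.0000).
Jacobian J = [[2·a + 2, 1], [-4·a, -2·b]].
At the point, J = [[-2.0000, 1.0000], [8.0000, -6.0000]] (det J = 4.0000).
Solving J·Δ = −F gives Δ = (2.0000, 0.0000).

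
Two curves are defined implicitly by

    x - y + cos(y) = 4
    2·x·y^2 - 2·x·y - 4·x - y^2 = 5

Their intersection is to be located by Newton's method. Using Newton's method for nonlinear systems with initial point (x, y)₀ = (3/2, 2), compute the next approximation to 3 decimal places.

At (3/2, 2): F = (-4.91615, -9.000).
Jacobian J = [[1, -sin(y) - 1], [2·y^2 - 2·y - 4, 4·x·y - 2·x - 2·y]].
At the point, J = [[1.000, -1.90930], [0.000, 5.000]] (det J = 5.000).
Solving J·Δ = −F gives Δ = (8.353, 1.800).
Then the next iterate is (x, y)₁ = (9.853, 3.800).

(9.853, 3.800)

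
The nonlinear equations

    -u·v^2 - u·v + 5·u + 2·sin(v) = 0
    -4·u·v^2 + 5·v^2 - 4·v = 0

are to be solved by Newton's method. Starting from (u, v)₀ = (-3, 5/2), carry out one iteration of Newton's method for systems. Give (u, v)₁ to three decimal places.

(2.368, 2.969)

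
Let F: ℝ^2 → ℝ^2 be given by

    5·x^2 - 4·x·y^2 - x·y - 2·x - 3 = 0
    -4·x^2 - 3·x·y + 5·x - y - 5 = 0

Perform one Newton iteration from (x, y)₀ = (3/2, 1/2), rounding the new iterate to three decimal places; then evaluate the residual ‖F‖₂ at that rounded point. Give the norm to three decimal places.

3.344

At (3/2, 1/2): F = (3.000, -9.250).
Jacobian J = [[10·x - 4·y^2 - y - 2, -8·x·y - x], [-8·x - 3·y + 5, -3·x - 1]].
At the point, J = [[11.500, -7.500], [-8.500, -5.500]] (det J = -127.000).
Solving J·Δ = −F gives Δ = (-0.676, -0.637).
Then the next iterate is (x, y)₁ = (0.824, -0.137).
Re-evaluating at (0.824, -0.137): F = (-1.20209, -3.12024), so ‖F‖₂ = 3.344.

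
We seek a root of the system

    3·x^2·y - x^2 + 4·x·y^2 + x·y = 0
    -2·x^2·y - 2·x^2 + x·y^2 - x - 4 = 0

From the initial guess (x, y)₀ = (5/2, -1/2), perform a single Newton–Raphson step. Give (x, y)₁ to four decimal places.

At (5/2, -1/2): F = (-14.3750, -12.1250).
Jacobian J = [[6·x·y - 2·x + 4·y^2 + y, 3·x^2 + 8·x·y + x], [-4·x·y - 4·x + y^2 - 1, -2·x^2 + 2·x·y]].
At the point, J = [[-12.0000, 11.2500], [-5.7500, -15.0000]] (det J = 244.6875).
Solving J·Δ = −F gives Δ = (-1.4387, -0.2568).
Then the next iterate is (x, y)₁ = (1.0613, -0.7568).

(1.0613, -0.7568)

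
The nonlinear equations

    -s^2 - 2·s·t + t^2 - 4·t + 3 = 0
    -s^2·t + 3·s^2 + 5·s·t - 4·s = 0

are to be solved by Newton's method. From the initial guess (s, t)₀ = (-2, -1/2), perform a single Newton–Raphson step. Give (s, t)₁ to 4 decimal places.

(-1.5856, 0.8218)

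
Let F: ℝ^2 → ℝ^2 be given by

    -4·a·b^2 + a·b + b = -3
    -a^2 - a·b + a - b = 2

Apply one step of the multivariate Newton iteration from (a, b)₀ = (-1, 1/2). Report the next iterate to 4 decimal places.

At (-1, 1/2): F = (4.0000, -4.0000).
Jacobian J = [[-4·b^2 + b, -8·a·b + a + 1], [-2·a - b + 1, -a - 1]].
At the point, J = [[-0.5000, 4.0000], [2.5000, 0.0000]] (det J = -10.0000).
Solving J·Δ = −F gives Δ = (1.6000, -0.8000).
Then the next iterate is (a, b)₁ = (0.6000, -0.3000).

(0.6000, -0.3000)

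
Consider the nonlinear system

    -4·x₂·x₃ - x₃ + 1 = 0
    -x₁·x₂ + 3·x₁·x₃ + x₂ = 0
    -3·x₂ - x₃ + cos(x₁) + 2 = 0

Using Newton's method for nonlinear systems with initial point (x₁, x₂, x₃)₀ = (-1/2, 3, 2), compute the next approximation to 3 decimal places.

(0.049, 0.511, 1.609)

At (-1/2, 3, 2): F = (-25.000, 1.500, -8.12242).
Jacobian J = [[0, -4·x₃, -4·x₂ - 1], [-x₂ + 3·x₃, -x₁ + 1, 3·x₁], [-sin(x₁), -3, -1]].
At the point, J = [[0.000, -8.000, -13.000], [3.000, 1.500, -1.500], [0.47943, -3.000, -1.000]] (det J = 108.10190).
Solving J·Δ = −F gives Δ = (0.549, -2.489, -0.391).
Then the next iterate is (x₁, x₂, x₃)₁ = (0.049, 0.511, 1.609).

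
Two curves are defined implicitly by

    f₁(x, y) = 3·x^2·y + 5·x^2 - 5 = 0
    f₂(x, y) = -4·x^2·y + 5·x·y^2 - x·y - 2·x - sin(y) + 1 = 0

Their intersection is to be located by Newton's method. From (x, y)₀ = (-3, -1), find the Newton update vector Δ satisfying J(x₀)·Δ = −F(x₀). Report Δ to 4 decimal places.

(1.2768, 0.0860)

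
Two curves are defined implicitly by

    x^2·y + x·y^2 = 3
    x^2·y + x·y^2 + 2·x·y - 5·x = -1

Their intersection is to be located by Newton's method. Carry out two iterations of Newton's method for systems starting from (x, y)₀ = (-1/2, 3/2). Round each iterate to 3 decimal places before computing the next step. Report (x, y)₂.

At (-1/2, 3/2): F = (-3.750, 1.250).
Jacobian J = [[2·x·y + y^2, x^2 + 2·x·y], [2·x·y + y^2 + 2·y - 5, x^2 + 2·x·y + 2·x]].
At the point, J = [[0.750, -1.250], [-1.250, -2.250]] (det J = -3.250).
Solving J·Δ = −F gives Δ = (3.077, -1.154).
Then the next iterate is (x, y)₁ = (2.577, 0.346).
Round to (2.577, 0.346) and repeat: F = (-0.39373, -7.49545), J = [[1.903, 8.42421], [-2.405, 13.57821]].
Δ = (-1.254, 0.330), so (x, y)₂ = (1.323, 0.676).

(1.323, 0.676)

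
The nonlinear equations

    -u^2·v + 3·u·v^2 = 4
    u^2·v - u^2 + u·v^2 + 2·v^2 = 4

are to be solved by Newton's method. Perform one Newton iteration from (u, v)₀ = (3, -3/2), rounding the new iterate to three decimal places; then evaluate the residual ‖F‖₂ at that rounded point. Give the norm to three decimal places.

8.771

At (3, -3/2): F = (29.750, -15.250).
Jacobian J = [[-2·u·v + 3·v^2, -u^2 + 6·u·v], [2·u·v - 2·u + v^2, u^2 + 2·u·v + 4·v]].
At the point, J = [[15.750, -36.000], [-12.750, -6.000]] (det J = -553.500).
Solving J·Δ = −F gives Δ = (-1.314, 0.251).
Then the next iterate is (u, v)₁ = (1.686, -1.249).
Re-evaluating at (1.686, -1.249): F = (7.44089, -4.64283), so ‖F‖₂ = 8.771.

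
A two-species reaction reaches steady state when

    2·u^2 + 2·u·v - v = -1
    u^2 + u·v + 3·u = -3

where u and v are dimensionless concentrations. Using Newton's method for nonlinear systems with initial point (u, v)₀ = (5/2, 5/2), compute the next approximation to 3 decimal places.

At (5/2, 5/2): F = (23.500, 23.000).
Jacobian J = [[4·u + 2·v, 2·u - 1], [2·u + v + 3, u]].
At the point, J = [[15.000, 4.000], [10.500, 2.500]] (det J = -4.500).
Solving J·Δ = −F gives Δ = (-7.389, 21.833).
Then the next iterate is (u, v)₁ = (-4.889, 24.333).

(-4.889, 24.333)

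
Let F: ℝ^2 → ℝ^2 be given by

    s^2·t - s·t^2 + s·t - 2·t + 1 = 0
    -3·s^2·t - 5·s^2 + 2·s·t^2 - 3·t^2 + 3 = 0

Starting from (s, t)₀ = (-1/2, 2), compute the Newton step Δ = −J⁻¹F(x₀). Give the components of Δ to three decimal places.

(-0.295, -1.275)

At (-1/2, 2): F = (-1.500, -15.750).
Jacobian J = [[2·s·t - t^2 + t, s^2 - 2·s·t + s - 2], [-6·s·t - 10·s + 2·t^2, -3·s^2 + 4·s·t - 6·t]].
At the point, J = [[-4.000, -0.250], [19.000, -16.750]] (det J = 71.750).
Solving J·Δ = −F gives Δ = (-0.295, -1.275).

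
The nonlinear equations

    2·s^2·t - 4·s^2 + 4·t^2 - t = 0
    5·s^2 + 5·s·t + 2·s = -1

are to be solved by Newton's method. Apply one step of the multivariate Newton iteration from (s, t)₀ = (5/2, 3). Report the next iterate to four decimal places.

At (5/2, 3): F = (45.5000, 74.7500).
Jacobian J = [[4·s·t - 8·s, 2·s^2 + 8·t - 1], [10·s + 5·t + 2, 5·s]].
At the point, J = [[10.0000, 35.5000], [42.0000, 12.5000]] (det J = -1366.0000).
Solving J·Δ = −F gives Δ = (-1.5263, -0.8518).
Then the next iterate is (s, t)₁ = (0.9737, 2.1482).

(0.9737, 2.1482)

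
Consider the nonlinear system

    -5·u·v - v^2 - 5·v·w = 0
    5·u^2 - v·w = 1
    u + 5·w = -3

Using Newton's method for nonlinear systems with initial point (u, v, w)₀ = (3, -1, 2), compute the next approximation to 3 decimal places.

At (3, -1, 2): F = (24.000, 46.000, 16.000).
Jacobian J = [[-5·v, -5·u - 2·v - 5·w, -5·v], [10·u, -w, -v], [1, 0, 5]].
At the point, J = [[5.000, -23.000, 5.000], [30.000, -2.000, 1.000], [1.000, 0.000, 5.000]] (det J = 3387.000).
Solving J·Δ = −F gives Δ = (-1.430, 0.099, -2.914).
Then the next iterate is (u, v, w)₁ = (1.570, -0.901, -0.914).

(1.570, -0.901, -0.914)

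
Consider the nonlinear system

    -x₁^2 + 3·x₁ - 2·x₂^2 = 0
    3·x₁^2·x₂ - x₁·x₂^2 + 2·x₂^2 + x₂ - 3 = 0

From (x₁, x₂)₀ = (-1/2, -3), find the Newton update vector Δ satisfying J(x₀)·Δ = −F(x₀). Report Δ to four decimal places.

(1.7111, 1.0755)

At (-1/2, -3): F = (-19.7500, 14.2500).
Jacobian J = [[-2·x₁ + 3, -4·x₂], [6·x₁·x₂ - x₂^2, 3·x₁^2 - 2·x₁·x₂ + 4·x₂ + 1]].
At the point, J = [[4.0000, 12.0000], [0.0000, -13.2500]] (det J = -53.0000).
Solving J·Δ = −F gives Δ = (1.7111, 1.0755).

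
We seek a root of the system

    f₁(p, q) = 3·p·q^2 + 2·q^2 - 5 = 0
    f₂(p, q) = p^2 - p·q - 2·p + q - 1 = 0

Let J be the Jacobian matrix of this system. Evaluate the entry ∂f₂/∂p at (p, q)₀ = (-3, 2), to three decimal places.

-10.000

∂f₂/∂p = 2·p - q - 2.
At (-3, 2) this is -10.000.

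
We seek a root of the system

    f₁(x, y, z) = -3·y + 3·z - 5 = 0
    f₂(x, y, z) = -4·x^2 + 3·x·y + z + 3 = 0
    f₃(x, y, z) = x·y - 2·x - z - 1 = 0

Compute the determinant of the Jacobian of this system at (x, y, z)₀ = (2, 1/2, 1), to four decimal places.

-12.0000

J = [[0, -3, 3], [-8·x + 3·y, 3·x, 1], [y - 2, x, -1]].
At the point, J = [[0.0000, -3.0000, 3.0000], [-14.5000, 6.0000, 1.0000], [-1.5000, 2.0000, -1.0000]].
det J = -12.0000.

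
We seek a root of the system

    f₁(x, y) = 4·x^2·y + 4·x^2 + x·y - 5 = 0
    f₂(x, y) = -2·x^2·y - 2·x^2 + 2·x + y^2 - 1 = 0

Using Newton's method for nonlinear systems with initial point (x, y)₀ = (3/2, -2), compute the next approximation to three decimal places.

At (3/2, -2): F = (-17.000, 10.500).
Jacobian J = [[8·x·y + 8·x + y, 4·x^2 + x], [-4·x·y - 4·x + 2, -2·x^2 + 2·y]].
At the point, J = [[-14.000, 10.500], [8.000, -8.500]] (det J = 35.000).
Solving J·Δ = −F gives Δ = (-0.979, 0.314).
Then the next iterate is (x, y)₁ = (0.521, -1.686).

(0.521, -1.686)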